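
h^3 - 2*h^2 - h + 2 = (h - 2)*(h - 1)*(h + 1)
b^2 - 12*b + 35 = (b - 7)*(b - 5)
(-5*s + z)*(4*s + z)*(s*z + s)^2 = -20*s^4*z^2 - 40*s^4*z - 20*s^4 - s^3*z^3 - 2*s^3*z^2 - s^3*z + s^2*z^4 + 2*s^2*z^3 + s^2*z^2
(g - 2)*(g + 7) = g^2 + 5*g - 14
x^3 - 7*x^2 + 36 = (x - 6)*(x - 3)*(x + 2)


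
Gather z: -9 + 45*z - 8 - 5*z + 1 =40*z - 16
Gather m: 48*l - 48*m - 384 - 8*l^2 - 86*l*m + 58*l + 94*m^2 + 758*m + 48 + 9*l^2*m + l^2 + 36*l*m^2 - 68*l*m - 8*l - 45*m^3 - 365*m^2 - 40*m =-7*l^2 + 98*l - 45*m^3 + m^2*(36*l - 271) + m*(9*l^2 - 154*l + 670) - 336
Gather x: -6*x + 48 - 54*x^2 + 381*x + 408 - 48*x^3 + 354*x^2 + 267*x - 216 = -48*x^3 + 300*x^2 + 642*x + 240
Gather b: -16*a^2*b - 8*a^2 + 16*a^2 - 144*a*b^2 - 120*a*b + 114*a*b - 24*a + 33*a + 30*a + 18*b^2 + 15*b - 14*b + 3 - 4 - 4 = 8*a^2 + 39*a + b^2*(18 - 144*a) + b*(-16*a^2 - 6*a + 1) - 5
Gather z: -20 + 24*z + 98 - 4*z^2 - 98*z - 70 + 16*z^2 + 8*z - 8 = 12*z^2 - 66*z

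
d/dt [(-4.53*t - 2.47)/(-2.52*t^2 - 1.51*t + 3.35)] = (11.4156*t^2 + 6.8403*t - (4.53*t + 2.47)*(5.04*t + 1.51) - 15.1755)/(2.52*t^2 + 1.51*t - 3.35)^2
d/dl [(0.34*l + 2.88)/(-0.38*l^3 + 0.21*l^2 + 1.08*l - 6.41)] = (0.2584*l^3 + 3.2118*l^2 - 1.2096*l - 5.2898)/(0.1444*l^6 - 0.1596*l^5 - 0.7767*l^4 + 5.3252*l^3 - 1.5258*l^2 - 13.8456*l + 41.0881)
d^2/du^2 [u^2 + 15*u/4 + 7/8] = 2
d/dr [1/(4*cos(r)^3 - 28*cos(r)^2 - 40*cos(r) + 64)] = (3*cos(r)^2 - 14*cos(r) - 10)*sin(r)/(4*(cos(r)^3 - 7*cos(r)^2 - 10*cos(r) + 16)^2)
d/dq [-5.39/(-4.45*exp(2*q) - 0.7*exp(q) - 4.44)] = (-47.971*exp(q) - 3.773)*exp(q)/(4.45*exp(2*q) + 0.7*exp(q) + 4.44)^2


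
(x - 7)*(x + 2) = x^2 - 5*x - 14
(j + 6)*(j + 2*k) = j^2 + 2*j*k + 6*j + 12*k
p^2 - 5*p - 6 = (p - 6)*(p + 1)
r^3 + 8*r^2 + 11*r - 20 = (r - 1)*(r + 4)*(r + 5)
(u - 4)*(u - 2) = u^2 - 6*u + 8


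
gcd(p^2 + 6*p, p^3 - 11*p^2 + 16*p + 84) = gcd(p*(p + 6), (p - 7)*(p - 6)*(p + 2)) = 1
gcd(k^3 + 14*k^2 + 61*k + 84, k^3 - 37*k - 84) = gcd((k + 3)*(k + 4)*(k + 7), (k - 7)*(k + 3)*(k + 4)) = k^2 + 7*k + 12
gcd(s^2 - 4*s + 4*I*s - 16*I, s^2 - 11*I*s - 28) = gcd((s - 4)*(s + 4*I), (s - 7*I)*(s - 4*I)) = 1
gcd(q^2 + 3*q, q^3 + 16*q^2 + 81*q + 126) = q + 3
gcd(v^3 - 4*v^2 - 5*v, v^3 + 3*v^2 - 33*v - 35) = v^2 - 4*v - 5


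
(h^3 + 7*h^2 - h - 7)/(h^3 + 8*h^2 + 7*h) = (h - 1)/h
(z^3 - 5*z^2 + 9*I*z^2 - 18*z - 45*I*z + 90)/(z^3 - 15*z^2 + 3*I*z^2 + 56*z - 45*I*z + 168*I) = (z^2 + z*(-5 + 6*I) - 30*I)/(z^2 - 15*z + 56)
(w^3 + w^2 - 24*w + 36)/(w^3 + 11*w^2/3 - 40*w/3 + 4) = 3*(w - 3)/(3*w - 1)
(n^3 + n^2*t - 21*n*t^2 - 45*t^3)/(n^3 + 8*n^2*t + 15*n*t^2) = (n^2 - 2*n*t - 15*t^2)/(n*(n + 5*t))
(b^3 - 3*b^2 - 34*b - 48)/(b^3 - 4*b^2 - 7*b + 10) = (b^2 - 5*b - 24)/(b^2 - 6*b + 5)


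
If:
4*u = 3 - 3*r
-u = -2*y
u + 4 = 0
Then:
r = 19/3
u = -4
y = -2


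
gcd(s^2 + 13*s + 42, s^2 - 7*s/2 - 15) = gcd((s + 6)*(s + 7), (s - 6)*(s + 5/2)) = 1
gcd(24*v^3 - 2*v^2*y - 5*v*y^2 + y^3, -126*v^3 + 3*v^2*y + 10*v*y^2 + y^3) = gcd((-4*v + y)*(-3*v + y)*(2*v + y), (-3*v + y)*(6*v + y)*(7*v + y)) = -3*v + y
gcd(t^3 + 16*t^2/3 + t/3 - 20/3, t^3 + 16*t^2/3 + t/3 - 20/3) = t^3 + 16*t^2/3 + t/3 - 20/3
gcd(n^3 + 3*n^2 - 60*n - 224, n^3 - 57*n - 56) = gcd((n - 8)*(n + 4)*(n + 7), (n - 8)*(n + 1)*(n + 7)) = n^2 - n - 56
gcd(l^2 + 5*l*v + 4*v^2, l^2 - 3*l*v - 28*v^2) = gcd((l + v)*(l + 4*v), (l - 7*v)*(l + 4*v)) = l + 4*v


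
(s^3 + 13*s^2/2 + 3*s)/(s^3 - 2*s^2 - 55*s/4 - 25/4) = 2*s*(s + 6)/(2*s^2 - 5*s - 25)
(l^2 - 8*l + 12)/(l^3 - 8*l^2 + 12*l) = 1/l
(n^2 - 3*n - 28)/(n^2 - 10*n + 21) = (n + 4)/(n - 3)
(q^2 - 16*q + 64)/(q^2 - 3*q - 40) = (q - 8)/(q + 5)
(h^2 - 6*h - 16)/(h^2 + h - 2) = (h - 8)/(h - 1)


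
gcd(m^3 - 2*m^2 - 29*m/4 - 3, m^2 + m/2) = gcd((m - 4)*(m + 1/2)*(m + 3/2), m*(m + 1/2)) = m + 1/2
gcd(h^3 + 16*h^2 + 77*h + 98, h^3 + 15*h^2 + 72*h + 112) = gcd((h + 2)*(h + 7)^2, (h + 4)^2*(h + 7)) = h + 7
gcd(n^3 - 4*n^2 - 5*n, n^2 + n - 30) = n - 5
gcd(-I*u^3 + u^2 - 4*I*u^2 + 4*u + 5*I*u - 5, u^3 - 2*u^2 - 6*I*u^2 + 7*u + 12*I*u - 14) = u + I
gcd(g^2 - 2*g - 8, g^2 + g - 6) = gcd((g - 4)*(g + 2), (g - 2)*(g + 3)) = 1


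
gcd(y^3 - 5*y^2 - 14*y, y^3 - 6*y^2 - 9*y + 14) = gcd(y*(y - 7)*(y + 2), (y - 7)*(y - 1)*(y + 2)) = y^2 - 5*y - 14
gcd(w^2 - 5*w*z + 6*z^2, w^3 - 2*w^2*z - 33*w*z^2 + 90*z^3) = -w + 3*z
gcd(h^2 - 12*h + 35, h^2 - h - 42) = h - 7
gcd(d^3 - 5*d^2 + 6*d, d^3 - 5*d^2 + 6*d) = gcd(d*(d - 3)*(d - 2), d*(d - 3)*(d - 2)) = d^3 - 5*d^2 + 6*d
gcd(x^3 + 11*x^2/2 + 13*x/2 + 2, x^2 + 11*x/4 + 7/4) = x + 1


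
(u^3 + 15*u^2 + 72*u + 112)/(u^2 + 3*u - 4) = (u^2 + 11*u + 28)/(u - 1)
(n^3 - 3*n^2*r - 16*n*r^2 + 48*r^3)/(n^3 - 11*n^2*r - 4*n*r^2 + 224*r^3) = (n^2 - 7*n*r + 12*r^2)/(n^2 - 15*n*r + 56*r^2)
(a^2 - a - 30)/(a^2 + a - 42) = (a + 5)/(a + 7)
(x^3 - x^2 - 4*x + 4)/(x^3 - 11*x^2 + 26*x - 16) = (x + 2)/(x - 8)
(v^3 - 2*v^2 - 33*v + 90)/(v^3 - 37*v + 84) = (v^2 + v - 30)/(v^2 + 3*v - 28)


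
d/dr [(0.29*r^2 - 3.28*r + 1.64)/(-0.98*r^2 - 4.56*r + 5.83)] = (-4.5368*r^2 + 6.5958*r - 11.644)/(0.9604*r^4 + 8.9376*r^3 + 9.3668*r^2 - 53.1696*r + 33.9889)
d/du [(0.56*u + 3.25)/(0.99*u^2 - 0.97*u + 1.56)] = (-0.5544*u^2 - 6.435*u + 4.0261)/(0.9801*u^4 - 1.9206*u^3 + 4.0297*u^2 - 3.0264*u + 2.4336)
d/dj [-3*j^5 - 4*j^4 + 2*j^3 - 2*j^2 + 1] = j*(-15*j^3 - 16*j^2 + 6*j - 4)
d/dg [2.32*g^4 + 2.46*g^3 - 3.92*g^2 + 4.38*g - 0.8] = 9.28*g^3 + 7.38*g^2 - 7.84*g + 4.38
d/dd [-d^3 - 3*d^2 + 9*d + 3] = -3*d^2 - 6*d + 9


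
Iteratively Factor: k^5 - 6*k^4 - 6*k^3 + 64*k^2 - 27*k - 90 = (k - 5)*(k^4 - k^3 - 11*k^2 + 9*k + 18) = (k - 5)*(k - 2)*(k^3 + k^2 - 9*k - 9) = (k - 5)*(k - 2)*(k + 3)*(k^2 - 2*k - 3) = (k - 5)*(k - 2)*(k + 1)*(k + 3)*(k - 3)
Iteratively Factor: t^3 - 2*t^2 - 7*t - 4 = (t + 1)*(t^2 - 3*t - 4) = (t + 1)^2*(t - 4)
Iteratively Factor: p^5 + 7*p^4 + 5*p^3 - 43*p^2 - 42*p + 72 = (p - 2)*(p^4 + 9*p^3 + 23*p^2 + 3*p - 36) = (p - 2)*(p + 3)*(p^3 + 6*p^2 + 5*p - 12) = (p - 2)*(p + 3)*(p + 4)*(p^2 + 2*p - 3) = (p - 2)*(p + 3)^2*(p + 4)*(p - 1)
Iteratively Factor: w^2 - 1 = (w + 1)*(w - 1)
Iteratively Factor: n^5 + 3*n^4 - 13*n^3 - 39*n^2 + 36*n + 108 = (n - 3)*(n^4 + 6*n^3 + 5*n^2 - 24*n - 36) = (n - 3)*(n + 3)*(n^3 + 3*n^2 - 4*n - 12) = (n - 3)*(n - 2)*(n + 3)*(n^2 + 5*n + 6) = (n - 3)*(n - 2)*(n + 3)^2*(n + 2)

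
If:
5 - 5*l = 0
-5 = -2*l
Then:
No Solution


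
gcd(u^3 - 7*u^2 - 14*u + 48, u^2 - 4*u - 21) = u + 3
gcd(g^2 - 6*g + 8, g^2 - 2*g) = g - 2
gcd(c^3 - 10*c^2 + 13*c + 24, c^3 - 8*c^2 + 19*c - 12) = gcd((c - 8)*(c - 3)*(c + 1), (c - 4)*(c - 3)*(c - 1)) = c - 3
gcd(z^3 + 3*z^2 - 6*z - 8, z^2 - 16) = z + 4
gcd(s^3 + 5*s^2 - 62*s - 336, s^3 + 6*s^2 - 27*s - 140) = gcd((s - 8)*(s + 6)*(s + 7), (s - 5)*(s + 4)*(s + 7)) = s + 7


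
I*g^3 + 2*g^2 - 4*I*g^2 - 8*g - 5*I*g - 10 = (g - 5)*(g - 2*I)*(I*g + I)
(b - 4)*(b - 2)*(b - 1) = b^3 - 7*b^2 + 14*b - 8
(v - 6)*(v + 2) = v^2 - 4*v - 12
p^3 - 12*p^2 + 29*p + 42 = (p - 7)*(p - 6)*(p + 1)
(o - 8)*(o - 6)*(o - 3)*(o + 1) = o^4 - 16*o^3 + 73*o^2 - 54*o - 144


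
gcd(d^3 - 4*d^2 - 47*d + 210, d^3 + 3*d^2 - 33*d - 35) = d^2 + 2*d - 35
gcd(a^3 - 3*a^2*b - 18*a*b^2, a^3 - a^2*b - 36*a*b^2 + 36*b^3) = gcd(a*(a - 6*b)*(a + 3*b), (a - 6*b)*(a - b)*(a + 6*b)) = a - 6*b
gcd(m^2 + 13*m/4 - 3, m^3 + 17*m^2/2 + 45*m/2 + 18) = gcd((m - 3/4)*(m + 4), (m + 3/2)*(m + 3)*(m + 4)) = m + 4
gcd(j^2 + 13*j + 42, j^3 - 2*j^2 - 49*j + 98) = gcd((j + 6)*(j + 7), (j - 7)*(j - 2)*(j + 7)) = j + 7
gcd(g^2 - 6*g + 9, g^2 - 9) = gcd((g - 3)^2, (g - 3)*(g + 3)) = g - 3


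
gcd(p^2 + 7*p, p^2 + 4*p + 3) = 1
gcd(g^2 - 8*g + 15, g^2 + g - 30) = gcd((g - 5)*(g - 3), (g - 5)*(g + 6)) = g - 5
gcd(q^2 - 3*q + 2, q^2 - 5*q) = 1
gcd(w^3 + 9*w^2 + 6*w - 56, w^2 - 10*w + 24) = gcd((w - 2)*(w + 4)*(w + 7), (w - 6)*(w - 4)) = 1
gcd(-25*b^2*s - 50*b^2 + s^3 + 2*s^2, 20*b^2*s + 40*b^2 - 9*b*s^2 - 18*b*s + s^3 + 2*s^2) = -5*b*s - 10*b + s^2 + 2*s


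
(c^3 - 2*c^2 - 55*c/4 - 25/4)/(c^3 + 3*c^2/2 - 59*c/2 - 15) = (c + 5/2)/(c + 6)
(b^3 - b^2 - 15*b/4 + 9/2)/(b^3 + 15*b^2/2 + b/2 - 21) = (b - 3/2)/(b + 7)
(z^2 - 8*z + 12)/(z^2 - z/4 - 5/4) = 4*(-z^2 + 8*z - 12)/(-4*z^2 + z + 5)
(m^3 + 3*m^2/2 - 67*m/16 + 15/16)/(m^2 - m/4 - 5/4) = (4*m^2 + 11*m - 3)/(4*(m + 1))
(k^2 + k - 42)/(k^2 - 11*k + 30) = (k + 7)/(k - 5)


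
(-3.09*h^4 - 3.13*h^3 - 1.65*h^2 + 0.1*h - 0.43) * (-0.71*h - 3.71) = 2.1939*h^5 + 13.6862*h^4 + 12.7838*h^3 + 6.0505*h^2 - 0.0657*h + 1.5953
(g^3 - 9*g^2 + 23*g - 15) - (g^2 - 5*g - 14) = g^3 - 10*g^2 + 28*g - 1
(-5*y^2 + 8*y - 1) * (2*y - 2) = -10*y^3 + 26*y^2 - 18*y + 2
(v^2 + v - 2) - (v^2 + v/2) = v/2 - 2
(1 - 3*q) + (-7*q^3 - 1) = -7*q^3 - 3*q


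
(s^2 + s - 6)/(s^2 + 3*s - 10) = (s + 3)/(s + 5)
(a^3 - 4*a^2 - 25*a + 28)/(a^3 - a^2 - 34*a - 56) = (a - 1)/(a + 2)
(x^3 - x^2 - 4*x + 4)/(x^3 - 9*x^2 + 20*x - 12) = (x + 2)/(x - 6)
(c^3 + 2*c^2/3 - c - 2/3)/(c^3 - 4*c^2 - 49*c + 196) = (c^3 + 2*c^2/3 - c - 2/3)/(c^3 - 4*c^2 - 49*c + 196)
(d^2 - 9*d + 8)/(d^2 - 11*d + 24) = (d - 1)/(d - 3)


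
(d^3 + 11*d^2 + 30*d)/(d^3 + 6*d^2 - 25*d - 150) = d/(d - 5)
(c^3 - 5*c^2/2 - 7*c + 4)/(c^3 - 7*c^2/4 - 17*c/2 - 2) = 2*(2*c - 1)/(4*c + 1)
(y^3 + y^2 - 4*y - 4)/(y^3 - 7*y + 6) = (y^2 + 3*y + 2)/(y^2 + 2*y - 3)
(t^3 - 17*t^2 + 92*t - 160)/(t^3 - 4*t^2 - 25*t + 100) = (t - 8)/(t + 5)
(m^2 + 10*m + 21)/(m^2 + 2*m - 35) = (m + 3)/(m - 5)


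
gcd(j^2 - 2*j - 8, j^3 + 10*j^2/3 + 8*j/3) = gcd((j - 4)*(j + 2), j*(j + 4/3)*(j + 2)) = j + 2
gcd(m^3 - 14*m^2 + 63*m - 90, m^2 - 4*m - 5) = m - 5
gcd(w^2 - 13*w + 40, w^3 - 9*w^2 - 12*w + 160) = w^2 - 13*w + 40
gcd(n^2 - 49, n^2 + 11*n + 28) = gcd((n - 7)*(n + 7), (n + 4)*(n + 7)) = n + 7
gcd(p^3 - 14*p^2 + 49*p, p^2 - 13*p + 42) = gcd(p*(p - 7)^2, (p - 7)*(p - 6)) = p - 7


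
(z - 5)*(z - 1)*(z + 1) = z^3 - 5*z^2 - z + 5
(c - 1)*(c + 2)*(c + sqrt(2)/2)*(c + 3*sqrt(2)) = c^4 + c^3 + 7*sqrt(2)*c^3/2 + c^2 + 7*sqrt(2)*c^2/2 - 7*sqrt(2)*c + 3*c - 6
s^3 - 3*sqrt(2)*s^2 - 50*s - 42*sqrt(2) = (s - 7*sqrt(2))*(s + sqrt(2))*(s + 3*sqrt(2))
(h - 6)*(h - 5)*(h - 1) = h^3 - 12*h^2 + 41*h - 30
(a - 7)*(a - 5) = a^2 - 12*a + 35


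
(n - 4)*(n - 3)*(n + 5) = n^3 - 2*n^2 - 23*n + 60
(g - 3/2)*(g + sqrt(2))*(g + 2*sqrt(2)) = g^3 - 3*g^2/2 + 3*sqrt(2)*g^2 - 9*sqrt(2)*g/2 + 4*g - 6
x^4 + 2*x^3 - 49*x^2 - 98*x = x*(x - 7)*(x + 2)*(x + 7)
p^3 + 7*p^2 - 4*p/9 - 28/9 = (p - 2/3)*(p + 2/3)*(p + 7)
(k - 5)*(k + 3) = k^2 - 2*k - 15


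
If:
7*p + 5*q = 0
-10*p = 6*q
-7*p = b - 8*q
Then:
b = 0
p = 0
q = 0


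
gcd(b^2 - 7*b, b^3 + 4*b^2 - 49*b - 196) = b - 7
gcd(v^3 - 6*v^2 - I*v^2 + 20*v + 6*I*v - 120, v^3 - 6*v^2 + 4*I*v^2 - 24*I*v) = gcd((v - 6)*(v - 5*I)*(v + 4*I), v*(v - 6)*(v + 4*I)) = v^2 + v*(-6 + 4*I) - 24*I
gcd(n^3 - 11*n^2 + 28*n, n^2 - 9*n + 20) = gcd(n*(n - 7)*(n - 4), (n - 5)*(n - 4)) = n - 4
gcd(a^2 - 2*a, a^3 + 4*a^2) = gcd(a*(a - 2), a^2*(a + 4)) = a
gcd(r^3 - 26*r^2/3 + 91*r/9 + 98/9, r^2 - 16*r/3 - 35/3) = r - 7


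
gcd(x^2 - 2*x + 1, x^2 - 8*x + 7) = x - 1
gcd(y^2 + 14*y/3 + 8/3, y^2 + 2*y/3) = y + 2/3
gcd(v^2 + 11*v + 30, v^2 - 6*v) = 1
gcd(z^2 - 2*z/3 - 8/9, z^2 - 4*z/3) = z - 4/3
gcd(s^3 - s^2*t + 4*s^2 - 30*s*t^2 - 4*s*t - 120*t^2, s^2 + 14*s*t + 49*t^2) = 1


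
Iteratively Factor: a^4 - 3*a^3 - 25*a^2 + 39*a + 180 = (a + 3)*(a^3 - 6*a^2 - 7*a + 60) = (a - 4)*(a + 3)*(a^2 - 2*a - 15) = (a - 5)*(a - 4)*(a + 3)*(a + 3)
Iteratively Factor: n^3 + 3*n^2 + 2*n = (n)*(n^2 + 3*n + 2) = n*(n + 2)*(n + 1)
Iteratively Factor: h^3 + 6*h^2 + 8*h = (h + 2)*(h^2 + 4*h) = h*(h + 2)*(h + 4)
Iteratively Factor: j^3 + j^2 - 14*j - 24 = (j + 2)*(j^2 - j - 12) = (j + 2)*(j + 3)*(j - 4)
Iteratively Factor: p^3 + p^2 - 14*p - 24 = (p + 2)*(p^2 - p - 12) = (p + 2)*(p + 3)*(p - 4)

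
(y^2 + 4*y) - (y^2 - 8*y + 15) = 12*y - 15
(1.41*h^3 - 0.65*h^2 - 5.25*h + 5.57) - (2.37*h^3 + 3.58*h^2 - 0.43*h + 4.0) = -0.96*h^3 - 4.23*h^2 - 4.82*h + 1.57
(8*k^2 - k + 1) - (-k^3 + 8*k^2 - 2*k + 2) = k^3 + k - 1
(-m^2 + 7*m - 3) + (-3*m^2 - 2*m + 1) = -4*m^2 + 5*m - 2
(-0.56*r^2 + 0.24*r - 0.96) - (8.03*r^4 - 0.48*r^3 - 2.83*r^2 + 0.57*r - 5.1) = -8.03*r^4 + 0.48*r^3 + 2.27*r^2 - 0.33*r + 4.14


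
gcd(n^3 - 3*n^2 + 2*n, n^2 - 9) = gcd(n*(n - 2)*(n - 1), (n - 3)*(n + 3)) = 1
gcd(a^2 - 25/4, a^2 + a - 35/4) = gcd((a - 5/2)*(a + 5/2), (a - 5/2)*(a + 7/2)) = a - 5/2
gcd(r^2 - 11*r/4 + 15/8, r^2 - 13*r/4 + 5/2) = r - 5/4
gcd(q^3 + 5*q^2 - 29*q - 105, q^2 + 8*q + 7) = q + 7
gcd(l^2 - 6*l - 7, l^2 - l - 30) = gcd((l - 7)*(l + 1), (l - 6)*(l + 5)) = 1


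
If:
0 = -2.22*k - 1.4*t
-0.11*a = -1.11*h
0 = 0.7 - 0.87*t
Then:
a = 10.0909090909091*h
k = -0.51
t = 0.80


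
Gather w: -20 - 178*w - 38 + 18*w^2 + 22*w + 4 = 18*w^2 - 156*w - 54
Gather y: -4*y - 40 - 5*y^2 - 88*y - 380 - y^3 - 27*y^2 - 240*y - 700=-y^3 - 32*y^2 - 332*y - 1120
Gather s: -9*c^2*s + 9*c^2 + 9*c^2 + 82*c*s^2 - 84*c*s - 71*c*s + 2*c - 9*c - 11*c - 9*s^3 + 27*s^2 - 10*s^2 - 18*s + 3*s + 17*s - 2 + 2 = 18*c^2 - 18*c - 9*s^3 + s^2*(82*c + 17) + s*(-9*c^2 - 155*c + 2)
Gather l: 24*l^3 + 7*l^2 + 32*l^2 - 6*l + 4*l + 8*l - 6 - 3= 24*l^3 + 39*l^2 + 6*l - 9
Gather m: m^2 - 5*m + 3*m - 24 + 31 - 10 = m^2 - 2*m - 3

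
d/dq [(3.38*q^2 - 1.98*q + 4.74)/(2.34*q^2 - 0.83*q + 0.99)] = (1.8278*q^2 - 15.4908*q + 1.974)/(5.4756*q^4 - 3.8844*q^3 + 5.3221*q^2 - 1.6434*q + 0.9801)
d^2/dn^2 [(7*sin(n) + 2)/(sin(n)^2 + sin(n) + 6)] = (-7*sin(n)^5 - sin(n)^4 + 260*sin(n)^3 + 100*sin(n)^2 - 480*sin(n) - 104)/(sin(n)^2 + sin(n) + 6)^3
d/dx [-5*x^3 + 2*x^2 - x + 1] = -15*x^2 + 4*x - 1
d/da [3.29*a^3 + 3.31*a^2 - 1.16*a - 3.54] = 9.87*a^2 + 6.62*a - 1.16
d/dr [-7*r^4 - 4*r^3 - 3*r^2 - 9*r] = -28*r^3 - 12*r^2 - 6*r - 9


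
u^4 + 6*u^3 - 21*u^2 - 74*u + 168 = (u - 3)*(u - 2)*(u + 4)*(u + 7)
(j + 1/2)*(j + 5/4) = j^2 + 7*j/4 + 5/8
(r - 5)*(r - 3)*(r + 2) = r^3 - 6*r^2 - r + 30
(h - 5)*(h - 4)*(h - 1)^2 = h^4 - 11*h^3 + 39*h^2 - 49*h + 20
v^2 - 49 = (v - 7)*(v + 7)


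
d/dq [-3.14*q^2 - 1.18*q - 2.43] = -6.28*q - 1.18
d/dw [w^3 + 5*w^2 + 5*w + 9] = 3*w^2 + 10*w + 5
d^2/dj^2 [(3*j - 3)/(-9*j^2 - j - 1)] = 6*(-(j - 1)*(18*j + 1)^2 + (27*j - 8)*(9*j^2 + j + 1))/(9*j^2 + j + 1)^3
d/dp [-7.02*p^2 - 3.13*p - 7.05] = -14.04*p - 3.13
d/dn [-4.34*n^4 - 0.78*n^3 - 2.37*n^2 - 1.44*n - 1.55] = -17.36*n^3 - 2.34*n^2 - 4.74*n - 1.44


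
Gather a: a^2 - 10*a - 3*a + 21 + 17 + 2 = a^2 - 13*a + 40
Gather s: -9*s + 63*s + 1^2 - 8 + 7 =54*s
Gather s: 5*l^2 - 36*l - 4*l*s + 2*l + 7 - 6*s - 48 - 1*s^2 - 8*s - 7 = 5*l^2 - 34*l - s^2 + s*(-4*l - 14) - 48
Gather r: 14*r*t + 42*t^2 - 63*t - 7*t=14*r*t + 42*t^2 - 70*t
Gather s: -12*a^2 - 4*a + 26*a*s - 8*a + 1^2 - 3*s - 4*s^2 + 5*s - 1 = -12*a^2 - 12*a - 4*s^2 + s*(26*a + 2)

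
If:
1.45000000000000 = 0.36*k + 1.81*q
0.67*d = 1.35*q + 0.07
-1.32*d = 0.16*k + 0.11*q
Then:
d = -0.70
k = 6.03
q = -0.40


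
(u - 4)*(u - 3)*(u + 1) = u^3 - 6*u^2 + 5*u + 12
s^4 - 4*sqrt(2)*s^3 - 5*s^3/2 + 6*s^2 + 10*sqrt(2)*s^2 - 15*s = s*(s - 5/2)*(s - 3*sqrt(2))*(s - sqrt(2))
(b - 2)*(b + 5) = b^2 + 3*b - 10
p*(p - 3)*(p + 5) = p^3 + 2*p^2 - 15*p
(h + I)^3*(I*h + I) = I*h^4 - 3*h^3 + I*h^3 - 3*h^2 - 3*I*h^2 + h - 3*I*h + 1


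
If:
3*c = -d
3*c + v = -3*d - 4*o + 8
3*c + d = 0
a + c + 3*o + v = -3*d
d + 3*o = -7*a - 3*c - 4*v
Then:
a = -25*v/58 - 48/29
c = 36/29 - 3*v/58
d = 9*v/58 - 108/29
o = 112/29 - 19*v/58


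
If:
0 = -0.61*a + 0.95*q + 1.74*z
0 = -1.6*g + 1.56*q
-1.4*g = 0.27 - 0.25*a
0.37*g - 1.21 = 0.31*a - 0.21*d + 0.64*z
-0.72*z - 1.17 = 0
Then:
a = -6.92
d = -6.88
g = -1.43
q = -1.46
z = -1.62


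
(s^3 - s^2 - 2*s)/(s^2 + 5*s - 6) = s*(s^2 - s - 2)/(s^2 + 5*s - 6)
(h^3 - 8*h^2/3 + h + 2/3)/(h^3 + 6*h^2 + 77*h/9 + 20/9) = 3*(h^2 - 3*h + 2)/(3*h^2 + 17*h + 20)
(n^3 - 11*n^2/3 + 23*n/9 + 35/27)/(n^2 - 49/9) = (9*n^2 - 12*n - 5)/(3*(3*n + 7))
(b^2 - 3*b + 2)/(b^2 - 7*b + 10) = (b - 1)/(b - 5)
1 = 1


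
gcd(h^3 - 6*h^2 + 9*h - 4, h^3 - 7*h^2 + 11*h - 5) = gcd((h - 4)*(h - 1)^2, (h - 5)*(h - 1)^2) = h^2 - 2*h + 1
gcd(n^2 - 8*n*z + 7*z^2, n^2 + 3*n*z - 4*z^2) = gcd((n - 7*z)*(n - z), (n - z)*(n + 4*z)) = -n + z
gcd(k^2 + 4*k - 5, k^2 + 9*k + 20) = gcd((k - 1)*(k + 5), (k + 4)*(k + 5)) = k + 5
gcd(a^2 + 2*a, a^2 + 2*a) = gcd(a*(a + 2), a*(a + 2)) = a^2 + 2*a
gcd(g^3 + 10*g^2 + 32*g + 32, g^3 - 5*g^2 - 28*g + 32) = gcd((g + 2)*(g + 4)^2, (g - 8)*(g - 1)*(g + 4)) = g + 4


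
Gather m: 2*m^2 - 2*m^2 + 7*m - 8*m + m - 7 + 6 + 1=0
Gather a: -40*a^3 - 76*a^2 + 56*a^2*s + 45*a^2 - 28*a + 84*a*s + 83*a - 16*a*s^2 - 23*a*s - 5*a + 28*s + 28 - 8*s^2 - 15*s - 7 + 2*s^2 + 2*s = -40*a^3 + a^2*(56*s - 31) + a*(-16*s^2 + 61*s + 50) - 6*s^2 + 15*s + 21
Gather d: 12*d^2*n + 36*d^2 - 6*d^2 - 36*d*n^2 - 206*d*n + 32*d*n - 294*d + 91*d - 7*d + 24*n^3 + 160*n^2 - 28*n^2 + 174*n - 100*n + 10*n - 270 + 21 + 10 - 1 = d^2*(12*n + 30) + d*(-36*n^2 - 174*n - 210) + 24*n^3 + 132*n^2 + 84*n - 240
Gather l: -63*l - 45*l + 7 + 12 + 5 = 24 - 108*l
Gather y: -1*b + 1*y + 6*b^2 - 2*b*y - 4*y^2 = 6*b^2 - b - 4*y^2 + y*(1 - 2*b)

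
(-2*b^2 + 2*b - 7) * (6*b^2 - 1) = -12*b^4 + 12*b^3 - 40*b^2 - 2*b + 7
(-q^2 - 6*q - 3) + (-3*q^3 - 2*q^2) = -3*q^3 - 3*q^2 - 6*q - 3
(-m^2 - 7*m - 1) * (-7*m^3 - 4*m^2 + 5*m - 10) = 7*m^5 + 53*m^4 + 30*m^3 - 21*m^2 + 65*m + 10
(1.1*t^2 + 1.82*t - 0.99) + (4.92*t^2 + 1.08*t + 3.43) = 6.02*t^2 + 2.9*t + 2.44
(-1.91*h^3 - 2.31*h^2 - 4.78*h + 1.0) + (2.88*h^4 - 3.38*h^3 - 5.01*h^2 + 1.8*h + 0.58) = 2.88*h^4 - 5.29*h^3 - 7.32*h^2 - 2.98*h + 1.58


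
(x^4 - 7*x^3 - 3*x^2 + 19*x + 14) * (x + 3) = x^5 - 4*x^4 - 24*x^3 + 10*x^2 + 71*x + 42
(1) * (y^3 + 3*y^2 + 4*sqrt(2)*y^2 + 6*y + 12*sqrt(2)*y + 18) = y^3 + 3*y^2 + 4*sqrt(2)*y^2 + 6*y + 12*sqrt(2)*y + 18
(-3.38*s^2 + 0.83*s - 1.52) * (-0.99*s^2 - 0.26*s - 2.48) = 3.3462*s^4 + 0.0571*s^3 + 9.6714*s^2 - 1.6632*s + 3.7696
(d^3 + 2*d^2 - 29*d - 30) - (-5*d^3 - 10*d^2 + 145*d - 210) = 6*d^3 + 12*d^2 - 174*d + 180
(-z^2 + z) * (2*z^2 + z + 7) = -2*z^4 + z^3 - 6*z^2 + 7*z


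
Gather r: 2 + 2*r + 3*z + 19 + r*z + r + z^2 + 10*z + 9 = r*(z + 3) + z^2 + 13*z + 30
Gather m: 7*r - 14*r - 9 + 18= 9 - 7*r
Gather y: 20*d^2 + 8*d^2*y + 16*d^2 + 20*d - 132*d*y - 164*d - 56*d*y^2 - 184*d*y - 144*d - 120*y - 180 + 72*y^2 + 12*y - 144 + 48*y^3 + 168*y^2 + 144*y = 36*d^2 - 288*d + 48*y^3 + y^2*(240 - 56*d) + y*(8*d^2 - 316*d + 36) - 324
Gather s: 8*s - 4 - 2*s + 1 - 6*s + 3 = 0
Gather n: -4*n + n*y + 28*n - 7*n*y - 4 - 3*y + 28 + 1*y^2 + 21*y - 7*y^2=n*(24 - 6*y) - 6*y^2 + 18*y + 24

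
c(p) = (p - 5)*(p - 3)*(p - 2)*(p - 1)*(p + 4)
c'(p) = (p - 5)*(p - 3)*(p - 2)*(p - 1) + (p - 5)*(p - 3)*(p - 2)*(p + 4) + (p - 5)*(p - 3)*(p - 1)*(p + 4) + (p - 5)*(p - 2)*(p - 1)*(p + 4) + (p - 3)*(p - 2)*(p - 1)*(p + 4) = 5*p^4 - 28*p^3 - 9*p^2 + 206*p - 214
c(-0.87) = 381.61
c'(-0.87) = -378.73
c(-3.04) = 949.24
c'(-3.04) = 290.27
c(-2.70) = 992.22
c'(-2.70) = -18.97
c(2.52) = 6.13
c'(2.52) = 1.52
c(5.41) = 139.82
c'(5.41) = 486.62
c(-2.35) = 945.49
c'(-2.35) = -231.93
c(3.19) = -6.44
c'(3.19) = -39.61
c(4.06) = -50.62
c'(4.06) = -41.30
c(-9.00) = -92400.00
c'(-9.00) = 50420.00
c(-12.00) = -371280.00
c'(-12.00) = 148082.00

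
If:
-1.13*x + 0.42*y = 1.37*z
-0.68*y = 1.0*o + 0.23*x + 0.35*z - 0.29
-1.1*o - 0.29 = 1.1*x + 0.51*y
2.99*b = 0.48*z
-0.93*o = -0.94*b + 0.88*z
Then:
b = 0.08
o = -0.37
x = -0.27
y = 0.82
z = 0.48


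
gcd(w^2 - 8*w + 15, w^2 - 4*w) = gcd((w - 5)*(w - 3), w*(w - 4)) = 1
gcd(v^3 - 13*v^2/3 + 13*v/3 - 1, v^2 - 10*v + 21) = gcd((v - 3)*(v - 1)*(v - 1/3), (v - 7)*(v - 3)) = v - 3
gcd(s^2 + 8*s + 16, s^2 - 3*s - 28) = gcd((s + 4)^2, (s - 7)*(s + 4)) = s + 4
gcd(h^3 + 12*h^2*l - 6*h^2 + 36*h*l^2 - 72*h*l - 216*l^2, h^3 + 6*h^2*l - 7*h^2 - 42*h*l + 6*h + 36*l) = h^2 + 6*h*l - 6*h - 36*l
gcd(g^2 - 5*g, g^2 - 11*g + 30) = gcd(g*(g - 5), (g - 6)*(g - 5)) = g - 5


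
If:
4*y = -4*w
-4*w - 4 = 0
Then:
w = -1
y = 1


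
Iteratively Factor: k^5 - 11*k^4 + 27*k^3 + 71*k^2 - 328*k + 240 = (k - 4)*(k^4 - 7*k^3 - k^2 + 67*k - 60) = (k - 5)*(k - 4)*(k^3 - 2*k^2 - 11*k + 12) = (k - 5)*(k - 4)^2*(k^2 + 2*k - 3) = (k - 5)*(k - 4)^2*(k - 1)*(k + 3)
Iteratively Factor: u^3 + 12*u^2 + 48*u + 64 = (u + 4)*(u^2 + 8*u + 16) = (u + 4)^2*(u + 4)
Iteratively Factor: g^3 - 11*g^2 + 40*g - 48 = (g - 4)*(g^2 - 7*g + 12) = (g - 4)^2*(g - 3)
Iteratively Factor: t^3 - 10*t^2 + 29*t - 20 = (t - 5)*(t^2 - 5*t + 4) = (t - 5)*(t - 4)*(t - 1)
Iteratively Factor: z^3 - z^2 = (z - 1)*(z^2) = z*(z - 1)*(z)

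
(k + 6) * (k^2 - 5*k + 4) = k^3 + k^2 - 26*k + 24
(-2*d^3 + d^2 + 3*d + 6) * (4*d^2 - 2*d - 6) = -8*d^5 + 8*d^4 + 22*d^3 + 12*d^2 - 30*d - 36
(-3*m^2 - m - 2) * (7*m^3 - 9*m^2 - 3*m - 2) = -21*m^5 + 20*m^4 + 4*m^3 + 27*m^2 + 8*m + 4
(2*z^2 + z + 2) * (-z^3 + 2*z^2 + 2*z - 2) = -2*z^5 + 3*z^4 + 4*z^3 + 2*z^2 + 2*z - 4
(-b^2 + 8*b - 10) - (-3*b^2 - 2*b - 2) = 2*b^2 + 10*b - 8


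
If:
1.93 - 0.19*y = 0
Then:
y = 10.16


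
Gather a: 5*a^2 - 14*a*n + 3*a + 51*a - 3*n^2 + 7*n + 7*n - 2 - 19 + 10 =5*a^2 + a*(54 - 14*n) - 3*n^2 + 14*n - 11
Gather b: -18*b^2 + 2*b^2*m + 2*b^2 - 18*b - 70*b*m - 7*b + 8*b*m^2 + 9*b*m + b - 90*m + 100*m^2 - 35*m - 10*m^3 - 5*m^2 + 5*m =b^2*(2*m - 16) + b*(8*m^2 - 61*m - 24) - 10*m^3 + 95*m^2 - 120*m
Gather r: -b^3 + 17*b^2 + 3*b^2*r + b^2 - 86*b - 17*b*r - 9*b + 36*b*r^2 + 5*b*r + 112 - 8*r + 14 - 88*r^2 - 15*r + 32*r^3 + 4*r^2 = -b^3 + 18*b^2 - 95*b + 32*r^3 + r^2*(36*b - 84) + r*(3*b^2 - 12*b - 23) + 126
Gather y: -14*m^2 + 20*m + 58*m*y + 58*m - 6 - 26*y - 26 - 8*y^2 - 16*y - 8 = -14*m^2 + 78*m - 8*y^2 + y*(58*m - 42) - 40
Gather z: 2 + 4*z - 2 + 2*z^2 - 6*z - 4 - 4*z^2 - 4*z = -2*z^2 - 6*z - 4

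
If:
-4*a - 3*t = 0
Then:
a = -3*t/4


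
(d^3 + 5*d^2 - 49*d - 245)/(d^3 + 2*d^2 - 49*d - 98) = (d + 5)/(d + 2)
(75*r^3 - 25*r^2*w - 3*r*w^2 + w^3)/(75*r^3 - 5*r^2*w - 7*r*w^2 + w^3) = (15*r^2 - 2*r*w - w^2)/(15*r^2 + 2*r*w - w^2)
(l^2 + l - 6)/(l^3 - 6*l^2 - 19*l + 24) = (l - 2)/(l^2 - 9*l + 8)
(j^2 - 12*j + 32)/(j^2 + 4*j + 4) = (j^2 - 12*j + 32)/(j^2 + 4*j + 4)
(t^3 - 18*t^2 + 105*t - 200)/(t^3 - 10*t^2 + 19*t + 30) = (t^2 - 13*t + 40)/(t^2 - 5*t - 6)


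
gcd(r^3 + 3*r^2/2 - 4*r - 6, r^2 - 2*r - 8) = r + 2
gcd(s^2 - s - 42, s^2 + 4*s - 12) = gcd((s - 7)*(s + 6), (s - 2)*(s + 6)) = s + 6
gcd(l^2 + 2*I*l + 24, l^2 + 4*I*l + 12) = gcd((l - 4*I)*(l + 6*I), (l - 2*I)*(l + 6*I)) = l + 6*I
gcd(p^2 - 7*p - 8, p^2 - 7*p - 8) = p^2 - 7*p - 8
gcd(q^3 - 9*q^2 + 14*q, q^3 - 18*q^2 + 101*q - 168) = q - 7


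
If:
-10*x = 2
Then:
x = -1/5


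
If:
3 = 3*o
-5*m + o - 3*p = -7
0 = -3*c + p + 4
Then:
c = p/3 + 4/3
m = 8/5 - 3*p/5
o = 1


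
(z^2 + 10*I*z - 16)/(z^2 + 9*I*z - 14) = (z + 8*I)/(z + 7*I)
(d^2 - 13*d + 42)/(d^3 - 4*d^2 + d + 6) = (d^2 - 13*d + 42)/(d^3 - 4*d^2 + d + 6)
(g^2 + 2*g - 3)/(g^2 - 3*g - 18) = (g - 1)/(g - 6)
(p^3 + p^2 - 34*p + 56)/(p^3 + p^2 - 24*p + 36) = (p^2 + 3*p - 28)/(p^2 + 3*p - 18)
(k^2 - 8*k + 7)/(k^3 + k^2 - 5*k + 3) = (k - 7)/(k^2 + 2*k - 3)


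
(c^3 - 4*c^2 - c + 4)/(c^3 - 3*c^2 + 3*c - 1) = (c^2 - 3*c - 4)/(c^2 - 2*c + 1)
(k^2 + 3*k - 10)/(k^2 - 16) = (k^2 + 3*k - 10)/(k^2 - 16)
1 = 1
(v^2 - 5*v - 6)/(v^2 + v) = (v - 6)/v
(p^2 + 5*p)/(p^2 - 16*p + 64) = p*(p + 5)/(p^2 - 16*p + 64)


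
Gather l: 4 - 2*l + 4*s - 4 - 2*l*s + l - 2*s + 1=l*(-2*s - 1) + 2*s + 1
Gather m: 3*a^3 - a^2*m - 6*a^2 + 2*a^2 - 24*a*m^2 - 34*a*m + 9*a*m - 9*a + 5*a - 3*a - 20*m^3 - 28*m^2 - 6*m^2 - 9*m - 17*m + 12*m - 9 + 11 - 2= 3*a^3 - 4*a^2 - 7*a - 20*m^3 + m^2*(-24*a - 34) + m*(-a^2 - 25*a - 14)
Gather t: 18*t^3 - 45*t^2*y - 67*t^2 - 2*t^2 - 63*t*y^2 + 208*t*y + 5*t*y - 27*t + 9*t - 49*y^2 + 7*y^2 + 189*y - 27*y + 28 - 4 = 18*t^3 + t^2*(-45*y - 69) + t*(-63*y^2 + 213*y - 18) - 42*y^2 + 162*y + 24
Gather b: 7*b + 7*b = 14*b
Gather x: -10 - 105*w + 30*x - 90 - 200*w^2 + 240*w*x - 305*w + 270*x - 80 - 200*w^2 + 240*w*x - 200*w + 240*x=-400*w^2 - 610*w + x*(480*w + 540) - 180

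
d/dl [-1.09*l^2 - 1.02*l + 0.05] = -2.18*l - 1.02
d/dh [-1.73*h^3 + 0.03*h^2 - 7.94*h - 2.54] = -5.19*h^2 + 0.06*h - 7.94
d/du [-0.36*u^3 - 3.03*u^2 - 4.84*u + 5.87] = -1.08*u^2 - 6.06*u - 4.84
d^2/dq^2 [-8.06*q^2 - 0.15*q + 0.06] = -16.1200000000000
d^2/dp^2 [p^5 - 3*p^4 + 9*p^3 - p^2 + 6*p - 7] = 20*p^3 - 36*p^2 + 54*p - 2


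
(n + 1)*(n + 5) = n^2 + 6*n + 5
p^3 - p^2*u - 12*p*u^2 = p*(p - 4*u)*(p + 3*u)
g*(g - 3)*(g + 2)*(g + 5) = g^4 + 4*g^3 - 11*g^2 - 30*g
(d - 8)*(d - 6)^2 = d^3 - 20*d^2 + 132*d - 288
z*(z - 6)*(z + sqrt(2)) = z^3 - 6*z^2 + sqrt(2)*z^2 - 6*sqrt(2)*z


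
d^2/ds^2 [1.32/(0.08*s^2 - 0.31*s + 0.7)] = (-0.016896*s^2 + 0.065472*s + 1.32*(0.16*s - 0.31)*(0.32*s - 0.62) - 0.14784)/(0.08*s^2 - 0.31*s + 0.7)^3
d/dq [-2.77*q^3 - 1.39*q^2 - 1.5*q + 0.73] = -8.31*q^2 - 2.78*q - 1.5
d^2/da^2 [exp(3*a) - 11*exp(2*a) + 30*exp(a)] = (9*exp(2*a) - 44*exp(a) + 30)*exp(a)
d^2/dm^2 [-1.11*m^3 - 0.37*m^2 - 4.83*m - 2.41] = -6.66*m - 0.74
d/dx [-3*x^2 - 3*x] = -6*x - 3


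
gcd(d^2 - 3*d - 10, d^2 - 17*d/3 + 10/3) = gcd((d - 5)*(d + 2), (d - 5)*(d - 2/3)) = d - 5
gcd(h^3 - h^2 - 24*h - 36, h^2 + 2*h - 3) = h + 3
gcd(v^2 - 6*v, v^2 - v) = v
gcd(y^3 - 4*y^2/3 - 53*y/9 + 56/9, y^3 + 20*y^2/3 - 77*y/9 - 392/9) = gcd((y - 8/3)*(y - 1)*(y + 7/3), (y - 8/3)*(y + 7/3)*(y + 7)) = y^2 - y/3 - 56/9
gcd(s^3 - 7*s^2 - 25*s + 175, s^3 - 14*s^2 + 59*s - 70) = s^2 - 12*s + 35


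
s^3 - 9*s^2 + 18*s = s*(s - 6)*(s - 3)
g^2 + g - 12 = (g - 3)*(g + 4)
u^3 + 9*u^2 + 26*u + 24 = (u + 2)*(u + 3)*(u + 4)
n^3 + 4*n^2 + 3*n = n*(n + 1)*(n + 3)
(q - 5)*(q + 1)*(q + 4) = q^3 - 21*q - 20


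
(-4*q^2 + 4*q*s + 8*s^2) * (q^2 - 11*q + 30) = -4*q^4 + 4*q^3*s + 44*q^3 + 8*q^2*s^2 - 44*q^2*s - 120*q^2 - 88*q*s^2 + 120*q*s + 240*s^2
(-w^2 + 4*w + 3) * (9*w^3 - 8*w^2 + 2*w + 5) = -9*w^5 + 44*w^4 - 7*w^3 - 21*w^2 + 26*w + 15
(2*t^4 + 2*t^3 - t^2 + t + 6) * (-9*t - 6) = -18*t^5 - 30*t^4 - 3*t^3 - 3*t^2 - 60*t - 36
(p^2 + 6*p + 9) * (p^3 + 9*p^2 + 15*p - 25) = p^5 + 15*p^4 + 78*p^3 + 146*p^2 - 15*p - 225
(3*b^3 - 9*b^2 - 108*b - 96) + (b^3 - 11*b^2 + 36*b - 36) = 4*b^3 - 20*b^2 - 72*b - 132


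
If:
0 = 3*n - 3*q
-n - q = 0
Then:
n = 0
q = 0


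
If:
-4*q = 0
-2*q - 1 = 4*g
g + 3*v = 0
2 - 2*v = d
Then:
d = 11/6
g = -1/4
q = 0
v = 1/12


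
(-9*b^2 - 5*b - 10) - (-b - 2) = -9*b^2 - 4*b - 8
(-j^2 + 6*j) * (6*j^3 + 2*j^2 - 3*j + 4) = -6*j^5 + 34*j^4 + 15*j^3 - 22*j^2 + 24*j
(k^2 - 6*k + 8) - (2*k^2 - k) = -k^2 - 5*k + 8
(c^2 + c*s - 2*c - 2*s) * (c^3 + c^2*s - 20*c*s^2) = c^5 + 2*c^4*s - 2*c^4 - 19*c^3*s^2 - 4*c^3*s - 20*c^2*s^3 + 38*c^2*s^2 + 40*c*s^3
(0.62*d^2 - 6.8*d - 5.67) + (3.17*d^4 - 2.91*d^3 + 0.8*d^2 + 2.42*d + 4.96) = 3.17*d^4 - 2.91*d^3 + 1.42*d^2 - 4.38*d - 0.71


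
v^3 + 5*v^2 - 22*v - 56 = (v - 4)*(v + 2)*(v + 7)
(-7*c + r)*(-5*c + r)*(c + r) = 35*c^3 + 23*c^2*r - 11*c*r^2 + r^3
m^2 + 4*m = m*(m + 4)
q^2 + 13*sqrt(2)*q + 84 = (q + 6*sqrt(2))*(q + 7*sqrt(2))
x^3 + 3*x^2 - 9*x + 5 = (x - 1)^2*(x + 5)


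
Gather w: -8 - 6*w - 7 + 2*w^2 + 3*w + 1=2*w^2 - 3*w - 14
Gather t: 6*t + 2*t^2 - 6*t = 2*t^2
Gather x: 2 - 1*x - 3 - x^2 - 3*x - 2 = -x^2 - 4*x - 3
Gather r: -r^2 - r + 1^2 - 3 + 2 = -r^2 - r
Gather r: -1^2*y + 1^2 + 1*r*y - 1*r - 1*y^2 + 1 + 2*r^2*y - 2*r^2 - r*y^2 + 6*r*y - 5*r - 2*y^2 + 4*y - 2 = r^2*(2*y - 2) + r*(-y^2 + 7*y - 6) - 3*y^2 + 3*y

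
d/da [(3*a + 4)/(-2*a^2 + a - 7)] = (-6*a^2 + 3*a + (3*a + 4)*(4*a - 1) - 21)/(2*a^2 - a + 7)^2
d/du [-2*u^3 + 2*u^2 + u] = -6*u^2 + 4*u + 1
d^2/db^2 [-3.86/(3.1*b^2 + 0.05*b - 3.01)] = (74.1892*b^2 + 1.1966*b - 3.86*(6.2*b + 0.05)*(12.4*b + 0.1) - 72.03532)/(3.1*b^2 + 0.05*b - 3.01)^3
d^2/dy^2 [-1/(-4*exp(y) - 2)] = (2*exp(y) - 1)*exp(y)/(2*exp(y) + 1)^3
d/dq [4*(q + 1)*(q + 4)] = 8*q + 20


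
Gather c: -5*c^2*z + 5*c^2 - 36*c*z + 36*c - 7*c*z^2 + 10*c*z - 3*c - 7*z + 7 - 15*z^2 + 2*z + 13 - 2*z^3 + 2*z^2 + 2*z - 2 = c^2*(5 - 5*z) + c*(-7*z^2 - 26*z + 33) - 2*z^3 - 13*z^2 - 3*z + 18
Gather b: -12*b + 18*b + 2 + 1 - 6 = 6*b - 3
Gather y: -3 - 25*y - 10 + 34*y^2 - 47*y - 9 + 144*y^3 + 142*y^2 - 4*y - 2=144*y^3 + 176*y^2 - 76*y - 24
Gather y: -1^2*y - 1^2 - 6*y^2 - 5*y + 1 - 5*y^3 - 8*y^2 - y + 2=-5*y^3 - 14*y^2 - 7*y + 2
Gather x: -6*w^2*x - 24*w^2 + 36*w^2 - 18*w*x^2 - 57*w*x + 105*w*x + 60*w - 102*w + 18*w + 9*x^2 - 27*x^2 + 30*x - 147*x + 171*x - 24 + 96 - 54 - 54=12*w^2 - 24*w + x^2*(-18*w - 18) + x*(-6*w^2 + 48*w + 54) - 36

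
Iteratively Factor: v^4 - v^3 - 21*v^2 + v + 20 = (v - 5)*(v^3 + 4*v^2 - v - 4) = (v - 5)*(v + 4)*(v^2 - 1) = (v - 5)*(v - 1)*(v + 4)*(v + 1)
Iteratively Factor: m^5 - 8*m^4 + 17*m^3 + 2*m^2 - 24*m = (m - 3)*(m^4 - 5*m^3 + 2*m^2 + 8*m) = m*(m - 3)*(m^3 - 5*m^2 + 2*m + 8) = m*(m - 3)*(m + 1)*(m^2 - 6*m + 8) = m*(m - 3)*(m - 2)*(m + 1)*(m - 4)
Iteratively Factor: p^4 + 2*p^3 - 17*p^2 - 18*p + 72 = (p - 3)*(p^3 + 5*p^2 - 2*p - 24) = (p - 3)*(p + 4)*(p^2 + p - 6) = (p - 3)*(p + 3)*(p + 4)*(p - 2)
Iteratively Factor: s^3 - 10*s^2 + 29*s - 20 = (s - 5)*(s^2 - 5*s + 4) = (s - 5)*(s - 4)*(s - 1)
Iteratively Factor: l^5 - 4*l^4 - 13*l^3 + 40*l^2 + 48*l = (l + 3)*(l^4 - 7*l^3 + 8*l^2 + 16*l) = (l - 4)*(l + 3)*(l^3 - 3*l^2 - 4*l) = (l - 4)*(l + 1)*(l + 3)*(l^2 - 4*l) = (l - 4)^2*(l + 1)*(l + 3)*(l)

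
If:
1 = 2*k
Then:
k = 1/2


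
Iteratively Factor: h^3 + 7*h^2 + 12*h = (h + 4)*(h^2 + 3*h) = h*(h + 4)*(h + 3)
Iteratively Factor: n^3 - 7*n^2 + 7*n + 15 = (n - 3)*(n^2 - 4*n - 5) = (n - 3)*(n + 1)*(n - 5)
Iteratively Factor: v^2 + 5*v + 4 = (v + 4)*(v + 1)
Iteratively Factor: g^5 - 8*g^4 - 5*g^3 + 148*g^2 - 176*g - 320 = (g + 4)*(g^4 - 12*g^3 + 43*g^2 - 24*g - 80) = (g - 4)*(g + 4)*(g^3 - 8*g^2 + 11*g + 20) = (g - 5)*(g - 4)*(g + 4)*(g^2 - 3*g - 4) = (g - 5)*(g - 4)^2*(g + 4)*(g + 1)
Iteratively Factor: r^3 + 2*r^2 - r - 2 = (r + 2)*(r^2 - 1) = (r - 1)*(r + 2)*(r + 1)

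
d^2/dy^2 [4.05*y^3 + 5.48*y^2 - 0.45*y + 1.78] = 24.3*y + 10.96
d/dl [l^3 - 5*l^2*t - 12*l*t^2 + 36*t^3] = 3*l^2 - 10*l*t - 12*t^2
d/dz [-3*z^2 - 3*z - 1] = -6*z - 3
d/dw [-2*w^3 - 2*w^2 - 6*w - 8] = -6*w^2 - 4*w - 6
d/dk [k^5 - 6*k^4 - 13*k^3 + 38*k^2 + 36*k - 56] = 5*k^4 - 24*k^3 - 39*k^2 + 76*k + 36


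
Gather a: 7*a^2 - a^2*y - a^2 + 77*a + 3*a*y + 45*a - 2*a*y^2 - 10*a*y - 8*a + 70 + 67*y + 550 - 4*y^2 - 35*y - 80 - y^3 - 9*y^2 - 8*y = a^2*(6 - y) + a*(-2*y^2 - 7*y + 114) - y^3 - 13*y^2 + 24*y + 540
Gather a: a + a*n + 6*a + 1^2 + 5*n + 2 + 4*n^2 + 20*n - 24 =a*(n + 7) + 4*n^2 + 25*n - 21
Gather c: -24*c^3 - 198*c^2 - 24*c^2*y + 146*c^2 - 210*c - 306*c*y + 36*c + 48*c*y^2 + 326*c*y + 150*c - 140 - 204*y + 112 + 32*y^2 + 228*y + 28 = -24*c^3 + c^2*(-24*y - 52) + c*(48*y^2 + 20*y - 24) + 32*y^2 + 24*y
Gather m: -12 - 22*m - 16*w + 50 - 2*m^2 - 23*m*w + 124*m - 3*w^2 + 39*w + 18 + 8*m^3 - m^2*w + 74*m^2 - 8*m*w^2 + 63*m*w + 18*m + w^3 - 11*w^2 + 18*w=8*m^3 + m^2*(72 - w) + m*(-8*w^2 + 40*w + 120) + w^3 - 14*w^2 + 41*w + 56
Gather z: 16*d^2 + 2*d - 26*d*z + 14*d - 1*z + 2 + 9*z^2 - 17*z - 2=16*d^2 + 16*d + 9*z^2 + z*(-26*d - 18)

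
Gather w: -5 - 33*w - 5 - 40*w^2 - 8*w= -40*w^2 - 41*w - 10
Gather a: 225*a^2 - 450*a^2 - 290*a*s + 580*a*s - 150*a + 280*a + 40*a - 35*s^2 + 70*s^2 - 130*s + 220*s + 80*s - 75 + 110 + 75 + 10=-225*a^2 + a*(290*s + 170) + 35*s^2 + 170*s + 120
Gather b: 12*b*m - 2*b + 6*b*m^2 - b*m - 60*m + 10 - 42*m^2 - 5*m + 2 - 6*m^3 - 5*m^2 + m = b*(6*m^2 + 11*m - 2) - 6*m^3 - 47*m^2 - 64*m + 12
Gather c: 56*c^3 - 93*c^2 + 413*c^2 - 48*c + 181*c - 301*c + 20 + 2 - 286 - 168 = 56*c^3 + 320*c^2 - 168*c - 432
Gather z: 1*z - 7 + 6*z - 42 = 7*z - 49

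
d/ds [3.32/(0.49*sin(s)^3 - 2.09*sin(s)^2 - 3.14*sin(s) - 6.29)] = (-4.8804*sin(s)^2 + 13.8776*sin(s) + 10.4248)*cos(s)/(-0.49*sin(s)^3 + 2.09*sin(s)^2 + 3.14*sin(s) + 6.29)^2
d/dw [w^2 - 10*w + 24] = 2*w - 10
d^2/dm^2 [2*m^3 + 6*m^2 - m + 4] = 12*m + 12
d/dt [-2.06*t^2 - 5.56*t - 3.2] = -4.12*t - 5.56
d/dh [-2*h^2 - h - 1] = -4*h - 1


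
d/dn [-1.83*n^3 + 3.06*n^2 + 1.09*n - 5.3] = -5.49*n^2 + 6.12*n + 1.09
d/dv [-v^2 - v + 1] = -2*v - 1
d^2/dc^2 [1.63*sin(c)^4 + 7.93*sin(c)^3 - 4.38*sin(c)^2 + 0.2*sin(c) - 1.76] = -26.08*sin(c)^4 - 71.37*sin(c)^3 + 37.08*sin(c)^2 + 47.38*sin(c) - 8.76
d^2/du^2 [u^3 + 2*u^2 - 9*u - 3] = 6*u + 4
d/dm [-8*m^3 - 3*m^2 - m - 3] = -24*m^2 - 6*m - 1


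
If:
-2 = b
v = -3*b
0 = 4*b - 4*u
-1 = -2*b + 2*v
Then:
No Solution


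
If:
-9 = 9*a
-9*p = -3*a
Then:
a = -1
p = -1/3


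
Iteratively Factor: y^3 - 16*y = (y + 4)*(y^2 - 4*y) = y*(y + 4)*(y - 4)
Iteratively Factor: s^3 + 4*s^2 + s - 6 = (s + 2)*(s^2 + 2*s - 3) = (s - 1)*(s + 2)*(s + 3)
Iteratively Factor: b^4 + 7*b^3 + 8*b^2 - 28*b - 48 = (b - 2)*(b^3 + 9*b^2 + 26*b + 24) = (b - 2)*(b + 2)*(b^2 + 7*b + 12) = (b - 2)*(b + 2)*(b + 4)*(b + 3)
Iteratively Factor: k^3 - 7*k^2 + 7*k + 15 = (k + 1)*(k^2 - 8*k + 15) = (k - 3)*(k + 1)*(k - 5)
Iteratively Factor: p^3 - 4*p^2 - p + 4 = (p + 1)*(p^2 - 5*p + 4) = (p - 4)*(p + 1)*(p - 1)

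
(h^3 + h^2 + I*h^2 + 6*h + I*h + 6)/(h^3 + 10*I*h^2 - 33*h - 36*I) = (h^2 + h*(1 - 2*I) - 2*I)/(h^2 + 7*I*h - 12)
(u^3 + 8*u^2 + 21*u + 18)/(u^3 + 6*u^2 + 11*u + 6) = (u + 3)/(u + 1)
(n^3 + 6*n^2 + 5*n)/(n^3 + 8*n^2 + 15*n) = (n + 1)/(n + 3)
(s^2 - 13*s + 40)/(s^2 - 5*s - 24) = (s - 5)/(s + 3)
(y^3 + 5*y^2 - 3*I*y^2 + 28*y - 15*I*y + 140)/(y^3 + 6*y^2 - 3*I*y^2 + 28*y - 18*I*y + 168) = (y + 5)/(y + 6)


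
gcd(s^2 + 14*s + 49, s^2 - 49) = s + 7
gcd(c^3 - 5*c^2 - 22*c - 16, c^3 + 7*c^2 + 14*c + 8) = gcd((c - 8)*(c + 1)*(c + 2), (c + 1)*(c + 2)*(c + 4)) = c^2 + 3*c + 2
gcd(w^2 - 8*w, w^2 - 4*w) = w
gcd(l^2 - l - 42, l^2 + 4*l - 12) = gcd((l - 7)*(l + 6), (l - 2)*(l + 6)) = l + 6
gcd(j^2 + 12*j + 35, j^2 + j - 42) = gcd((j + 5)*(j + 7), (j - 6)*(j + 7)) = j + 7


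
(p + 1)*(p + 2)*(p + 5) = p^3 + 8*p^2 + 17*p + 10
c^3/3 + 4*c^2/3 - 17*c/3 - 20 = (c/3 + 1)*(c - 4)*(c + 5)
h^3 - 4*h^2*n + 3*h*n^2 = h*(h - 3*n)*(h - n)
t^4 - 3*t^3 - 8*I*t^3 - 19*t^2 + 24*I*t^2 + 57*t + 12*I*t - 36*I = (t - 3)*(t - 4*I)*(t - 3*I)*(t - I)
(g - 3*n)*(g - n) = g^2 - 4*g*n + 3*n^2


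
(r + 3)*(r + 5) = r^2 + 8*r + 15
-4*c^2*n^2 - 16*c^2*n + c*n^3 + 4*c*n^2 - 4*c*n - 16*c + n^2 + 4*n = (-4*c + n)*(n + 4)*(c*n + 1)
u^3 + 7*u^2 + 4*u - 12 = (u - 1)*(u + 2)*(u + 6)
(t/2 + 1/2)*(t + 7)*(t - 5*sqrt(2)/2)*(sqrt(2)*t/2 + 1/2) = sqrt(2)*t^4/4 - t^3 + 2*sqrt(2)*t^3 - 8*t^2 + 9*sqrt(2)*t^2/8 - 5*sqrt(2)*t - 7*t - 35*sqrt(2)/8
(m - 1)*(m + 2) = m^2 + m - 2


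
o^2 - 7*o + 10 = (o - 5)*(o - 2)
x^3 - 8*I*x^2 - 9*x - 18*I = (x - 6*I)*(x - 3*I)*(x + I)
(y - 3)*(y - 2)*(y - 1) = y^3 - 6*y^2 + 11*y - 6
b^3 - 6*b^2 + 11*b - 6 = (b - 3)*(b - 2)*(b - 1)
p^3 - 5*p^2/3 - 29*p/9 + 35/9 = (p - 7/3)*(p - 1)*(p + 5/3)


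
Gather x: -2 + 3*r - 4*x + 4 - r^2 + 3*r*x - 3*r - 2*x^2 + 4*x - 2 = -r^2 + 3*r*x - 2*x^2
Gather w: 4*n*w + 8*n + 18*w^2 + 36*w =8*n + 18*w^2 + w*(4*n + 36)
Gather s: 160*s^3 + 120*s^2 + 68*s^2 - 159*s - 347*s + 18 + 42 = 160*s^3 + 188*s^2 - 506*s + 60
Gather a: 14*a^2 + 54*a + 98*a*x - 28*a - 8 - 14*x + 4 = 14*a^2 + a*(98*x + 26) - 14*x - 4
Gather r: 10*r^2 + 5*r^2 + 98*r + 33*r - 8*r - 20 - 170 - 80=15*r^2 + 123*r - 270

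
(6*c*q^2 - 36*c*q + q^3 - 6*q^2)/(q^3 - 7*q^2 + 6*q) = (6*c + q)/(q - 1)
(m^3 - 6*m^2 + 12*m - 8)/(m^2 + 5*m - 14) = (m^2 - 4*m + 4)/(m + 7)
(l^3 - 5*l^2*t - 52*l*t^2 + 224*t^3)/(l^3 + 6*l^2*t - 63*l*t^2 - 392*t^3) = (l - 4*t)/(l + 7*t)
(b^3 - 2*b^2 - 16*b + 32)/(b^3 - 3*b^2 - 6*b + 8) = (b^2 + 2*b - 8)/(b^2 + b - 2)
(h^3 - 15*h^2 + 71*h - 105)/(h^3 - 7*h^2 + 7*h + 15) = (h - 7)/(h + 1)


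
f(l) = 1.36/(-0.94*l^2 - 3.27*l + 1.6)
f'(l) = 1.36*(1.88*l + 3.27)/(-0.94*l^2 - 3.27*l + 1.6)^2 = (2.5568*l + 4.4472)/(0.94*l^2 + 3.27*l - 1.6)^2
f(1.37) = -0.29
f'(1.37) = 0.37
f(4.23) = -0.05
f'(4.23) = 0.02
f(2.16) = -0.14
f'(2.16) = 0.10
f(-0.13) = 0.68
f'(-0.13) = 1.02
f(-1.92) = 0.31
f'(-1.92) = -0.02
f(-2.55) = 0.36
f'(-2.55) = -0.14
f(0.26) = 1.98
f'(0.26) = 10.85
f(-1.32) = 0.32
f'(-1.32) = 0.06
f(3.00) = -0.08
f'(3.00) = 0.04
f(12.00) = -0.01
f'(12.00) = 0.00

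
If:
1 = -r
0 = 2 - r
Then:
No Solution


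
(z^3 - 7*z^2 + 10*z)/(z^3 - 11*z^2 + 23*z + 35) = z*(z - 2)/(z^2 - 6*z - 7)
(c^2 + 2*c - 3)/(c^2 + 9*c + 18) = (c - 1)/(c + 6)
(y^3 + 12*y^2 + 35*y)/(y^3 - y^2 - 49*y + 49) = y*(y + 5)/(y^2 - 8*y + 7)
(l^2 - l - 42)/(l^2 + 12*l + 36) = (l - 7)/(l + 6)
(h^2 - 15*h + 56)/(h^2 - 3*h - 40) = (h - 7)/(h + 5)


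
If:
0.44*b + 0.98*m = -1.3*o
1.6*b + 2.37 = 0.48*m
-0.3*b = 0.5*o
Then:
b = -1.65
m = -0.57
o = 0.99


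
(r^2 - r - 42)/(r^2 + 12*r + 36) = (r - 7)/(r + 6)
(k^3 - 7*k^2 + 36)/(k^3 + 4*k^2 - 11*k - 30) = (k - 6)/(k + 5)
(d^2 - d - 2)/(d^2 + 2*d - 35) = (d^2 - d - 2)/(d^2 + 2*d - 35)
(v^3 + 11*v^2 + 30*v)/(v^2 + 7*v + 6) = v*(v + 5)/(v + 1)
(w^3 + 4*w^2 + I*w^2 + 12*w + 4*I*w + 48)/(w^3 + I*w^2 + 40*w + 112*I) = (w^2 + w*(4 - 3*I) - 12*I)/(w^2 - 3*I*w + 28)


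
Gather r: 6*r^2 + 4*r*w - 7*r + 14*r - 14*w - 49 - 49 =6*r^2 + r*(4*w + 7) - 14*w - 98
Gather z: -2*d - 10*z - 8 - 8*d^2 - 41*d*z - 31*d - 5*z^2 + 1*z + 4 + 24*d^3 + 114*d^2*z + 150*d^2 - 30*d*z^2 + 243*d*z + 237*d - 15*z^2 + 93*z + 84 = 24*d^3 + 142*d^2 + 204*d + z^2*(-30*d - 20) + z*(114*d^2 + 202*d + 84) + 80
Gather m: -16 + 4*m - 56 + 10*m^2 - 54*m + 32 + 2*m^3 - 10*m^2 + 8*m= 2*m^3 - 42*m - 40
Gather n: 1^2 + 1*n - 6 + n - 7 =2*n - 12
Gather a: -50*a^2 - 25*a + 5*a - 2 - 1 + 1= -50*a^2 - 20*a - 2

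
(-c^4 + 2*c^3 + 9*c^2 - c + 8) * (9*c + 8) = -9*c^5 + 10*c^4 + 97*c^3 + 63*c^2 + 64*c + 64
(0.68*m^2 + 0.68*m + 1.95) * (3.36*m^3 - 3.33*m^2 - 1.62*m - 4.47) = 2.2848*m^5 + 0.0204*m^4 + 3.186*m^3 - 10.6347*m^2 - 6.1986*m - 8.7165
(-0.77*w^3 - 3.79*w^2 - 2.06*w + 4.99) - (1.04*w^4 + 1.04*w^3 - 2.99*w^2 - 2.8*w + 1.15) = -1.04*w^4 - 1.81*w^3 - 0.8*w^2 + 0.74*w + 3.84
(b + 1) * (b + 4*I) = b^2 + b + 4*I*b + 4*I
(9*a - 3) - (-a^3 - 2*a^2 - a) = a^3 + 2*a^2 + 10*a - 3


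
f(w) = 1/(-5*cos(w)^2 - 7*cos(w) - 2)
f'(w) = (-10*sin(w)*cos(w) - 7*sin(w))/(-5*cos(w)^2 - 7*cos(w) - 2)^2 = -(10*cos(w) + 7)*sin(w)/(5*cos(w)^2 + 7*cos(w) + 2)^2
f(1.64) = -0.65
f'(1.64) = -2.65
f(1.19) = -0.19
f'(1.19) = -0.36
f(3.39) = 11.45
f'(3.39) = -86.73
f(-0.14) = -0.07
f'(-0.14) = 0.01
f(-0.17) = -0.07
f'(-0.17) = 0.02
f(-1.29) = -0.23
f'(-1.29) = 0.50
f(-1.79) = -1.40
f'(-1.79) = 9.23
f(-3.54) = 4.90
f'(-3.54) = 20.61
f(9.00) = 4.40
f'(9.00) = 16.87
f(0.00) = -0.07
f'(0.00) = 0.00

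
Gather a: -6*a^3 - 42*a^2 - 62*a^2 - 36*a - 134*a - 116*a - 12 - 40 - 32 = -6*a^3 - 104*a^2 - 286*a - 84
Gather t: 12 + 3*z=3*z + 12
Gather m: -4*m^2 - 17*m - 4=-4*m^2 - 17*m - 4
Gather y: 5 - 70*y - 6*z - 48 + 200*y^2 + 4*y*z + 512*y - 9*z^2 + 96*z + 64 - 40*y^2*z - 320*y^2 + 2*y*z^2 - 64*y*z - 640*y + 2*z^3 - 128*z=y^2*(-40*z - 120) + y*(2*z^2 - 60*z - 198) + 2*z^3 - 9*z^2 - 38*z + 21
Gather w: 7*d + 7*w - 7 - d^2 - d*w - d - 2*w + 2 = -d^2 + 6*d + w*(5 - d) - 5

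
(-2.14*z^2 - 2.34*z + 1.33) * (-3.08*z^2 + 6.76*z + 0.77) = 6.5912*z^4 - 7.2592*z^3 - 21.5626*z^2 + 7.189*z + 1.0241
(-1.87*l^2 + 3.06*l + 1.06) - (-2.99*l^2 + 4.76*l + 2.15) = 1.12*l^2 - 1.7*l - 1.09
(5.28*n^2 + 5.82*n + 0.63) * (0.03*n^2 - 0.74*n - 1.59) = 0.1584*n^4 - 3.7326*n^3 - 12.6831*n^2 - 9.72*n - 1.0017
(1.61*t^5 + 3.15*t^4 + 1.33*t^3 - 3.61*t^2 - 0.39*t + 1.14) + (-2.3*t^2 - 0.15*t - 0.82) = 1.61*t^5 + 3.15*t^4 + 1.33*t^3 - 5.91*t^2 - 0.54*t + 0.32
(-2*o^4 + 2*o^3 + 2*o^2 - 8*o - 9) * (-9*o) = 18*o^5 - 18*o^4 - 18*o^3 + 72*o^2 + 81*o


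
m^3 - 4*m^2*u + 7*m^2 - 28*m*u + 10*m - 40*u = (m + 2)*(m + 5)*(m - 4*u)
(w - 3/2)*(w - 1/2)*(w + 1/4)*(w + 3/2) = w^4 - w^3/4 - 19*w^2/8 + 9*w/16 + 9/32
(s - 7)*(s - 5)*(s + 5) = s^3 - 7*s^2 - 25*s + 175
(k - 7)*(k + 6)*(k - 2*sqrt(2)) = k^3 - 2*sqrt(2)*k^2 - k^2 - 42*k + 2*sqrt(2)*k + 84*sqrt(2)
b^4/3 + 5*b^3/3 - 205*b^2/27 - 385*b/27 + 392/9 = (b/3 + 1)*(b - 8/3)*(b - 7/3)*(b + 7)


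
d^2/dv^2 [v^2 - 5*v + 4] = 2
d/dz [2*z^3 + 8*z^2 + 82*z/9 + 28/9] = 6*z^2 + 16*z + 82/9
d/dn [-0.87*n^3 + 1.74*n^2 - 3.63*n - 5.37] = -2.61*n^2 + 3.48*n - 3.63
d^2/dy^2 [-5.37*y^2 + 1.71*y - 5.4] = -10.7400000000000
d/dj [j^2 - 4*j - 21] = 2*j - 4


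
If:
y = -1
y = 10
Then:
No Solution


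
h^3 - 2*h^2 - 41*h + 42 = (h - 7)*(h - 1)*(h + 6)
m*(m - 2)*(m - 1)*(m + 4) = m^4 + m^3 - 10*m^2 + 8*m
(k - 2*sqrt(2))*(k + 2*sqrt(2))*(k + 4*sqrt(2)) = k^3 + 4*sqrt(2)*k^2 - 8*k - 32*sqrt(2)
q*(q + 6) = q^2 + 6*q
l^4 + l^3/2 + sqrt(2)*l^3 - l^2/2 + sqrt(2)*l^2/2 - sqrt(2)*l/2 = l*(l - 1/2)*(l + 1)*(l + sqrt(2))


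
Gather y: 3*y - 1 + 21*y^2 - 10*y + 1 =21*y^2 - 7*y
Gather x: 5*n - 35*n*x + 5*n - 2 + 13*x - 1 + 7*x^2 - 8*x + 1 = 10*n + 7*x^2 + x*(5 - 35*n) - 2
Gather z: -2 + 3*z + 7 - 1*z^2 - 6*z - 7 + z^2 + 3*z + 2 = 0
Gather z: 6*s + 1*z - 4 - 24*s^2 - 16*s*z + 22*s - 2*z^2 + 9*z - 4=-24*s^2 + 28*s - 2*z^2 + z*(10 - 16*s) - 8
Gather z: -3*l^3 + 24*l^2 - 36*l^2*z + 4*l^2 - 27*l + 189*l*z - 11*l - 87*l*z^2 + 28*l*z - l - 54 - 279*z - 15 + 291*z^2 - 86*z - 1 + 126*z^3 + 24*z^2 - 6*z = -3*l^3 + 28*l^2 - 39*l + 126*z^3 + z^2*(315 - 87*l) + z*(-36*l^2 + 217*l - 371) - 70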